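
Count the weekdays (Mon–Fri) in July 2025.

July 1, 2025 is a Tuesday.
The range spans 31 days (inclusive of both endpoints).
31 = 7 × 4 + 3, so there are 4 full weeks plus 3 extra days.
Each full week contributes 5 weekdays (Mon–Fri): 4 × 5 = 20.
The 3 extra days are Tue, Wed, Thu — 3 of them qualify.
Total: 20 + 3 = 23.

23 weekdays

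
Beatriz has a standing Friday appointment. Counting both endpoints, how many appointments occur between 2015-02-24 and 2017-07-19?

2015-02-24 is a Tuesday.
From 2015-02-24 to 2017-07-19 is 877 days inclusive.
877 = 7 × 125 + 2, so there are 125 full weeks plus 2 extra days.
Each full week contributes one Friday: 125 so far.
The 2 extra days are Tuesday, Wednesday — none qualify.
Total: 125 + 0 = 125.

125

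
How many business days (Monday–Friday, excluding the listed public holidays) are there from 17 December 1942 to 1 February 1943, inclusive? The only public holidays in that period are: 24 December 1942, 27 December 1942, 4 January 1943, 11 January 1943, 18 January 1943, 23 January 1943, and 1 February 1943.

17 December 1942 is a Thursday.
The range spans 47 days (inclusive of both endpoints).
47 = 7 × 6 + 5, so there are 6 full weeks plus 5 extra days.
Each full week contributes 5 weekdays (Mon–Fri): 6 × 5 = 30.
The 5 extra days are Thursday, Friday, Saturday, Sunday, Monday — 3 of them qualify.
Total: 30 + 3 = 33.
Holidays: 24 December 1942 (Thu); 27 December 1942 (Sun); 4 January 1943 (Mon); 11 January 1943 (Mon); 18 January 1943 (Mon); 23 January 1943 (Sat); 1 February 1943 (Mon).
5 of the 7 holidays fall on weekdays; the rest are weekends and were already excluded.
Business days: 33 − 5 = 28.

28 business days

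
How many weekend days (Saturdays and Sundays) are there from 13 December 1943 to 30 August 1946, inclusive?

282

13 December 1943 is a Monday.
From 13 December 1943 to 30 August 1946 is 992 days inclusive.
992 = 7 × 141 + 5, so there are 141 full weeks plus 5 extra days.
Each full week contributes 2 weekend days (Sat, Sun): 141 × 2 = 282.
The 5 extra days are Monday, Tuesday, Wednesday, Thursday, Friday — none qualify.
Total: 282 + 0 = 282.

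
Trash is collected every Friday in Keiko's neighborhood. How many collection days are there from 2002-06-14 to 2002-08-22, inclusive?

10

2002-06-14 is a Friday.
That's 70 days from start to end, counting both.
70 = 7 × 10, so the span is exactly 10 full weeks.
Each full week contributes one Friday: 10 so far.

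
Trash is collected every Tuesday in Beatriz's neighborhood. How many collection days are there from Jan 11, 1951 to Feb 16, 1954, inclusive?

Jan 11, 1951 is a Thursday.
From Jan 11, 1951 to Feb 16, 1954 is 1133 days inclusive.
1133 = 7 × 161 + 6, so there are 161 full weeks plus 6 extra days.
Each full week contributes one Tuesday: 161 so far.
The 6 extra days are Thursday, Friday, Saturday, Sunday, Monday, Tuesday — 1 of them qualifies.
Total: 161 + 1 = 162.

162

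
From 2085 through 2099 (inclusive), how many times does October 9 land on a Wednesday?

Day of week of October 9 in each year:
2085: Tue, 2086: Wed ✓, 2087: Thu, 2088: Sat, 2089: Sun, 2090: Mon, 2091: Tue, 2092: Thu, 2093: Fri, 2094: Sat, 2095: Sun, 2096: Tue, 2097: Wed ✓, 2098: Thu, 2099: Fri
Wednesdays: 2086, 2097.

2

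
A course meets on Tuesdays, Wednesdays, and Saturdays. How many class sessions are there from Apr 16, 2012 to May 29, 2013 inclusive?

Apr 16, 2012 is a Monday.
From Apr 16, 2012 to May 29, 2013 is 409 days inclusive.
409 = 7 × 58 + 3, so there are 58 full weeks plus 3 extra days.
Each full week contributes 3 days from the set (Tue, Wed, Sat): 58 × 3 = 174.
The 3 extra days are Monday, Tuesday, Wednesday — 2 of them qualify.
Total: 174 + 2 = 176.

176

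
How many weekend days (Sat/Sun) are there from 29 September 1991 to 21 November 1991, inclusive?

15

29 September 1991 is a Sunday.
That's 54 days from start to end, counting both.
54 = 7 × 7 + 5, so there are 7 full weeks plus 5 extra days.
Each full week contributes 2 weekend days (Sat, Sun): 7 × 2 = 14.
The 5 extra days are Sun, Mon, Tue, Wed, Thu — 1 of them qualifies.
Total: 14 + 1 = 15.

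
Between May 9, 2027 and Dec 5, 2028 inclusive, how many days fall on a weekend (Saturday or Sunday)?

May 9, 2027 is a Sunday.
That's 577 days from start to end, counting both.
577 = 7 × 82 + 3, so there are 82 full weeks plus 3 extra days.
Each full week contributes 2 weekend days (Sat, Sun): 82 × 2 = 164.
The 3 extra days are Sun, Mon, Tue — 1 of them qualifies.
Total: 164 + 1 = 165.

165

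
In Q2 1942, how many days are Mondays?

13

April 1, 1942 is a Wednesday.
From April 1, 1942 to June 30, 1942 is 91 days inclusive.
91 = 7 × 13, so the span is exactly 13 full weeks.
Each full week contributes one Monday: 13 so far.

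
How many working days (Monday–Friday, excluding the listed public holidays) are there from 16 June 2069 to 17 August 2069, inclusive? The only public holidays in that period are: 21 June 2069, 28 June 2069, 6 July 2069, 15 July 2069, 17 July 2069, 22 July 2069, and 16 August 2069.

39

16 June 2069 is a Sunday.
From 16 June 2069 to 17 August 2069 is 63 days inclusive.
63 = 7 × 9, so the span is exactly 9 full weeks.
Each full week contributes 5 weekdays (Mon–Fri): 9 × 5 = 45.
Holidays: 21 June 2069 (Fri); 28 June 2069 (Fri); 6 July 2069 (Sat); 15 July 2069 (Mon); 17 July 2069 (Wed); 22 July 2069 (Mon); 16 August 2069 (Fri).
6 of the 7 holidays fall on weekdays; the rest are weekends and were already excluded.
Business days: 45 − 6 = 39.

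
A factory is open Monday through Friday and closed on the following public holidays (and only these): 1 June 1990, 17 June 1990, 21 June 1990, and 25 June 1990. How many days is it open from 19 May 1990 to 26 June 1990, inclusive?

24

19 May 1990 is a Saturday.
That's 39 days from start to end, counting both.
39 = 7 × 5 + 4, so there are 5 full weeks plus 4 extra days.
Each full week contributes 5 weekdays (Mon–Fri): 5 × 5 = 25.
The 4 extra days are Sat, Sun, Mon, Tue — 2 of them qualify.
Total: 25 + 2 = 27.
Holidays: 1 June 1990 (Fri); 17 June 1990 (Sun); 21 June 1990 (Thu); 25 June 1990 (Mon).
3 of the 4 holidays fall on weekdays; the rest are weekends and were already excluded.
Business days: 27 − 3 = 24.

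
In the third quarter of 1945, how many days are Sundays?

Jul 1, 1945 is a Sunday.
The range spans 92 days (inclusive of both endpoints).
92 = 7 × 13 + 1, so there are 13 full weeks plus 1 extra day.
Each full week contributes one Sunday: 13 so far.
The 1 extra day is Sun — 1 of them qualifies.
Total: 13 + 1 = 14.

14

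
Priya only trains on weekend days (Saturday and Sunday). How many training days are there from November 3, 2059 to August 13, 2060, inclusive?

80

November 3, 2059 is a Monday.
From November 3, 2059 to August 13, 2060 is 285 days inclusive.
285 = 7 × 40 + 5, so there are 40 full weeks plus 5 extra days.
Each full week contributes 2 weekend days (Sat, Sun): 40 × 2 = 80.
The 5 extra days are Mon, Tue, Wed, Thu, Fri — none qualify.
Total: 80 + 0 = 80.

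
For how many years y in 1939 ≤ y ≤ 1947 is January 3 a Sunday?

Day of week of January 3 in each year:
1939: Tue, 1940: Wed, 1941: Fri, 1942: Sat, 1943: Sun ✓, 1944: Mon, 1945: Wed, 1946: Thu, 1947: Fri
Sundays: 1943.

1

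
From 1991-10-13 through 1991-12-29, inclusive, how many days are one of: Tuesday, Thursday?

1991-10-13 is a Sunday.
That's 78 days from start to end, counting both.
78 = 7 × 11 + 1, so there are 11 full weeks plus 1 extra day.
Each full week contributes 2 days from the set (Tue, Thu): 11 × 2 = 22.
The 1 extra day is Sunday — none qualify.
Total: 22 + 0 = 22.

22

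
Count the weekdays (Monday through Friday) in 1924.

262

1 January 1924 is a Tuesday.
The range spans 366 days (inclusive of both endpoints).
366 = 7 × 52 + 2, so there are 52 full weeks plus 2 extra days.
Each full week contributes 5 weekdays (Mon–Fri): 52 × 5 = 260.
The 2 extra days are Tue, Wed — 2 of them qualify.
Total: 260 + 2 = 262.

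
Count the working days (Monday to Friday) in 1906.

Jan 1, 1906 is a Monday.
The range spans 365 days (inclusive of both endpoints).
365 = 7 × 52 + 1, so there are 52 full weeks plus 1 extra day.
Each full week contributes 5 weekdays (Mon–Fri): 52 × 5 = 260.
The 1 extra day is Monday — 1 of them qualifies.
Total: 260 + 1 = 261.

261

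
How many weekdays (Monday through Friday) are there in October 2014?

2014-10-01 is a Wednesday.
That's 31 days from start to end, counting both.
31 = 7 × 4 + 3, so there are 4 full weeks plus 3 extra days.
Each full week contributes 5 weekdays (Mon–Fri): 4 × 5 = 20.
The 3 extra days are Wed, Thu, Fri — 3 of them qualify.
Total: 20 + 3 = 23.

23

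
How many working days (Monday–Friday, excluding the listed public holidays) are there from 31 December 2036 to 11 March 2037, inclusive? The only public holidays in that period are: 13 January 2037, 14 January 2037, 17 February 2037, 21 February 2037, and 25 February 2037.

47

31 December 2036 is a Wednesday.
The range spans 71 days (inclusive of both endpoints).
71 = 7 × 10 + 1, so there are 10 full weeks plus 1 extra day.
Each full week contributes 5 weekdays (Mon–Fri): 10 × 5 = 50.
The 1 extra day is Wed — 1 of them qualifies.
Total: 50 + 1 = 51.
Holidays: 13 January 2037 (Tue); 14 January 2037 (Wed); 17 February 2037 (Tue); 21 February 2037 (Sat); 25 February 2037 (Wed).
4 of the 5 holidays fall on weekdays; the rest are weekends and were already excluded.
Business days: 51 − 4 = 47.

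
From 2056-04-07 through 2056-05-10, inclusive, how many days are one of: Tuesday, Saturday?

10

2056-04-07 is a Friday.
From 2056-04-07 to 2056-05-10 is 34 days inclusive.
34 = 7 × 4 + 6, so there are 4 full weeks plus 6 extra days.
Each full week contributes 2 days from the set (Tue, Sat): 4 × 2 = 8.
The 6 extra days are Fri, Sat, Sun, Mon, Tue, Wed — 2 of them qualify.
Total: 8 + 2 = 10.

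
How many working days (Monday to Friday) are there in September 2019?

1 September 2019 is a Sunday.
That's 30 days from start to end, counting both.
30 = 7 × 4 + 2, so there are 4 full weeks plus 2 extra days.
Each full week contributes 5 weekdays (Mon–Fri): 4 × 5 = 20.
The 2 extra days are Sunday, Monday — 1 of them qualifies.
Total: 20 + 1 = 21.

21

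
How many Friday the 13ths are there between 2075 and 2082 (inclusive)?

14

Friday-the-13ths by year:
2075: Sep, Dec
2076: Mar, Nov
2077: Aug
2078: May
2079: Jan, Oct
2080: Sep, Dec
2081: Jun
2082: Feb, Mar, Nov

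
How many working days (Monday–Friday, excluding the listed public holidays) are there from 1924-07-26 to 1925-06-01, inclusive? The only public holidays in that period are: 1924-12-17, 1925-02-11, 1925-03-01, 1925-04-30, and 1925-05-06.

217

1924-07-26 is a Saturday.
From 1924-07-26 to 1925-06-01 is 311 days inclusive.
311 = 7 × 44 + 3, so there are 44 full weeks plus 3 extra days.
Each full week contributes 5 weekdays (Mon–Fri): 44 × 5 = 220.
The 3 extra days are Sat, Sun, Mon — 1 of them qualifies.
Total: 220 + 1 = 221.
Holidays: 1924-12-17 (Wed); 1925-02-11 (Wed); 1925-03-01 (Sun); 1925-04-30 (Thu); 1925-05-06 (Wed).
4 of the 5 holidays fall on weekdays; the rest are weekends and were already excluded.
Business days: 221 − 4 = 217.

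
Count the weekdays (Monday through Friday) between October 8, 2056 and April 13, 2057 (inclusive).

135

October 8, 2056 is a Sunday.
The range spans 188 days (inclusive of both endpoints).
188 = 7 × 26 + 6, so there are 26 full weeks plus 6 extra days.
Each full week contributes 5 weekdays (Mon–Fri): 26 × 5 = 130.
The 6 extra days are Sunday, Monday, Tuesday, Wednesday, Thursday, Friday — 5 of them qualify.
Total: 130 + 5 = 135.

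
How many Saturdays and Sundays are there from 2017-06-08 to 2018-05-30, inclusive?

2017-06-08 is a Thursday.
That's 357 days from start to end, counting both.
357 = 7 × 51, so the span is exactly 51 full weeks.
Each full week contributes 2 weekend days (Sat, Sun): 51 × 2 = 102.
Total: 102.

102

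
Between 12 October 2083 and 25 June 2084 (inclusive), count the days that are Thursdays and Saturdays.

12 October 2083 is a Tuesday.
From 12 October 2083 to 25 June 2084 is 258 days inclusive.
258 = 7 × 36 + 6, so there are 36 full weeks plus 6 extra days.
Each full week contributes 2 days from the set (Thu, Sat): 36 × 2 = 72.
The 6 extra days are Tuesday, Wednesday, Thursday, Friday, Saturday, Sunday — 2 of them qualify.
Total: 72 + 2 = 74.

74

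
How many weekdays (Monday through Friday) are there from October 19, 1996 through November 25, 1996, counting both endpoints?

October 19, 1996 is a Saturday.
The range spans 38 days (inclusive of both endpoints).
38 = 7 × 5 + 3, so there are 5 full weeks plus 3 extra days.
Each full week contributes 5 weekdays (Mon–Fri): 5 × 5 = 25.
The 3 extra days are Saturday, Sunday, Monday — 1 of them qualifies.
Total: 25 + 1 = 26.

26 weekdays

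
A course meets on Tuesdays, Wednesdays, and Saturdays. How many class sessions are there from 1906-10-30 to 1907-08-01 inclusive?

1906-10-30 is a Tuesday.
From 1906-10-30 to 1907-08-01 is 276 days inclusive.
276 = 7 × 39 + 3, so there are 39 full weeks plus 3 extra days.
Each full week contributes 3 days from the set (Tue, Wed, Sat): 39 × 3 = 117.
The 3 extra days are Tue, Wed, Thu — 2 of them qualify.
Total: 117 + 2 = 119.

119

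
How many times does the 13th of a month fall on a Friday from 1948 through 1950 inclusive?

Friday-the-13ths by year:
1948: Feb, Aug
1949: May
1950: Jan, Oct

5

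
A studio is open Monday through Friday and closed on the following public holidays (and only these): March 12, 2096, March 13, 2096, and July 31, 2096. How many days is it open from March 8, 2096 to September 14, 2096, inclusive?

134 business days

March 8, 2096 is a Thursday.
The range spans 191 days (inclusive of both endpoints).
191 = 7 × 27 + 2, so there are 27 full weeks plus 2 extra days.
Each full week contributes 5 weekdays (Mon–Fri): 27 × 5 = 135.
The 2 extra days are Thu, Fri — 2 of them qualify.
Total: 135 + 2 = 137.
Holidays: March 12, 2096 (Mon); March 13, 2096 (Tue); July 31, 2096 (Tue).
All 3 holidays fall on weekdays, so subtract 3.
Business days: 137 − 3 = 134.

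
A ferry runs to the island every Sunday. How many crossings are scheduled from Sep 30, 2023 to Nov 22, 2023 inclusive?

8

Sep 30, 2023 is a Saturday.
That's 54 days from start to end, counting both.
54 = 7 × 7 + 5, so there are 7 full weeks plus 5 extra days.
Each full week contributes one Sunday: 7 so far.
The 5 extra days are Sat, Sun, Mon, Tue, Wed — 1 of them qualifies.
Total: 7 + 1 = 8.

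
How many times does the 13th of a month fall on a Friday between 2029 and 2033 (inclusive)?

Friday-the-13ths by year:
2029: Apr, Jul
2030: Sep, Dec
2031: Jun
2032: Feb, Aug
2033: May

8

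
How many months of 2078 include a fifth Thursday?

4

A month has five Thursdays exactly when Thursday falls within its first (length − 28) days.
Jan: 31 days, starts Sat → 5 of Sat, Sun, Mon
Feb: 28 days, starts Tue → 5 of (none)
Mar: 31 days, starts Tue → 5 of Tue, Wed, Thu ✓
Apr: 30 days, starts Fri → 5 of Fri, Sat
May: 31 days, starts Sun → 5 of Sun, Mon, Tue
Jun: 30 days, starts Wed → 5 of Wed, Thu ✓
Jul: 31 days, starts Fri → 5 of Fri, Sat, Sun
Aug: 31 days, starts Mon → 5 of Mon, Tue, Wed
Sep: 30 days, starts Thu → 5 of Thu, Fri ✓
Oct: 31 days, starts Sat → 5 of Sat, Sun, Mon
Nov: 30 days, starts Tue → 5 of Tue, Wed
Dec: 31 days, starts Thu → 5 of Thu, Fri, Sat ✓
Months with five Thursdays: Mar, Jun, Sep, Dec.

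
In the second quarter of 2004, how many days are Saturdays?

13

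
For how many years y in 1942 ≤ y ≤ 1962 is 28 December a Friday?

4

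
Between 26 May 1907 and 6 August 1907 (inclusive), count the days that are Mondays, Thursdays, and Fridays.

26 May 1907 is a Sunday.
That's 73 days from start to end, counting both.
73 = 7 × 10 + 3, so there are 10 full weeks plus 3 extra days.
Each full week contributes 3 days from the set (Mon, Thu, Fri): 10 × 3 = 30.
The 3 extra days are Sunday, Monday, Tuesday — 1 of them qualifies.
Total: 30 + 1 = 31.

31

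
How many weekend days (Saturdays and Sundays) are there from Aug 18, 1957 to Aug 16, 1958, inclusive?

104

Aug 18, 1957 is a Sunday.
From Aug 18, 1957 to Aug 16, 1958 is 364 days inclusive.
364 = 7 × 52, so the span is exactly 52 full weeks.
Each full week contributes 2 weekend days (Sat, Sun): 52 × 2 = 104.
Total: 104.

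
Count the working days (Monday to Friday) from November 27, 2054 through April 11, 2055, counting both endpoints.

96 weekdays

November 27, 2054 is a Friday.
That's 136 days from start to end, counting both.
136 = 7 × 19 + 3, so there are 19 full weeks plus 3 extra days.
Each full week contributes 5 weekdays (Mon–Fri): 19 × 5 = 95.
The 3 extra days are Friday, Saturday, Sunday — 1 of them qualifies.
Total: 95 + 1 = 96.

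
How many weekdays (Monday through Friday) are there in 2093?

Jan 1, 2093 is a Thursday.
That's 365 days from start to end, counting both.
365 = 7 × 52 + 1, so there are 52 full weeks plus 1 extra day.
Each full week contributes 5 weekdays (Mon–Fri): 52 × 5 = 260.
The 1 extra day is Thu — 1 of them qualifies.
Total: 260 + 1 = 261.

261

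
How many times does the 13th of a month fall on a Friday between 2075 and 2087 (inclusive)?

21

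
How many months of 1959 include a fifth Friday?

4

A month has five Fridays exactly when Friday falls within its first (length − 28) days.
Jan: 31 days, starts Thu → 5 of Thu, Fri, Sat ✓
Feb: 28 days, starts Sun → 5 of (none)
Mar: 31 days, starts Sun → 5 of Sun, Mon, Tue
Apr: 30 days, starts Wed → 5 of Wed, Thu
May: 31 days, starts Fri → 5 of Fri, Sat, Sun ✓
Jun: 30 days, starts Mon → 5 of Mon, Tue
Jul: 31 days, starts Wed → 5 of Wed, Thu, Fri ✓
Aug: 31 days, starts Sat → 5 of Sat, Sun, Mon
Sep: 30 days, starts Tue → 5 of Tue, Wed
Oct: 31 days, starts Thu → 5 of Thu, Fri, Sat ✓
Nov: 30 days, starts Sun → 5 of Sun, Mon
Dec: 31 days, starts Tue → 5 of Tue, Wed, Thu
Months with five Fridays: Jan, May, Jul, Oct.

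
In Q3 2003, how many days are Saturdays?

2003-07-01 is a Tuesday.
The range spans 92 days (inclusive of both endpoints).
92 = 7 × 13 + 1, so there are 13 full weeks plus 1 extra day.
Each full week contributes one Saturday: 13 so far.
The 1 extra day is Tuesday — none qualify.
Total: 13 + 0 = 13.

13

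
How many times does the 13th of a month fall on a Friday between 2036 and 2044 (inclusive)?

Friday-the-13ths by year:
2036: Jun
2037: Feb, Mar, Nov
2038: Aug
2039: May
2040: Jan, Apr, Jul
2041: Sep, Dec
2042: Jun
2043: Feb, Mar, Nov
2044: May

16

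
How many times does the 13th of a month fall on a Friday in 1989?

The 13th falls on a Friday when the month's 13th has weekday Fri.
Jan 13 is Fri ✓; Feb 13 is Mon; Mar 13 is Mon; Apr 13 is Thu; May 13 is Sat; Jun 13 is Tue; Jul 13 is Thu; Aug 13 is Sun; Sep 13 is Wed; Oct 13 is Fri ✓; Nov 13 is Mon; Dec 13 is Wed.
Friday the 13ths: Jan, Oct.

2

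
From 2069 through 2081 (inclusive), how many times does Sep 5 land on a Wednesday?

1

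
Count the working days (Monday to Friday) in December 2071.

1 December 2071 is a Tuesday.
The range spans 31 days (inclusive of both endpoints).
31 = 7 × 4 + 3, so there are 4 full weeks plus 3 extra days.
Each full week contributes 5 weekdays (Mon–Fri): 4 × 5 = 20.
The 3 extra days are Tuesday, Wednesday, Thursday — 3 of them qualify.
Total: 20 + 3 = 23.

23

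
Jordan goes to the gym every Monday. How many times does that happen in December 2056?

4

2056-12-01 is a Friday.
That's 31 days from start to end, counting both.
31 = 7 × 4 + 3, so there are 4 full weeks plus 3 extra days.
Each full week contributes one Monday: 4 so far.
The 3 extra days are Friday, Saturday, Sunday — none qualify.
Total: 4 + 0 = 4.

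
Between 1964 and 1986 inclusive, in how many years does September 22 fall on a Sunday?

Day of week of September 22 in each year:
1964: Tue, 1965: Wed, 1966: Thu, 1967: Fri, 1968: Sun ✓, 1969: Mon, 1970: Tue, 1971: Wed, 1972: Fri, 1973: Sat, 1974: Sun ✓, 1975: Mon, 1976: Wed, 1977: Thu, 1978: Fri, 1979: Sat, 1980: Mon, 1981: Tue, 1982: Wed, 1983: Thu, 1984: Sat, 1985: Sun ✓, 1986: Mon
Sundays: 1968, 1974, 1985.

3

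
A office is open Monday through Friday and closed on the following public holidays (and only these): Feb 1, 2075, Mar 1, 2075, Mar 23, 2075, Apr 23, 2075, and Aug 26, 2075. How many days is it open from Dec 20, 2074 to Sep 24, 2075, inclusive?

Dec 20, 2074 is a Thursday.
From Dec 20, 2074 to Sep 24, 2075 is 279 days inclusive.
279 = 7 × 39 + 6, so there are 39 full weeks plus 6 extra days.
Each full week contributes 5 weekdays (Mon–Fri): 39 × 5 = 195.
The 6 extra days are Thu, Fri, Sat, Sun, Mon, Tue — 4 of them qualify.
Total: 195 + 4 = 199.
Holidays: Feb 1, 2075 (Fri); Mar 1, 2075 (Fri); Mar 23, 2075 (Sat); Apr 23, 2075 (Tue); Aug 26, 2075 (Mon).
4 of the 5 holidays fall on weekdays; the rest are weekends and were already excluded.
Business days: 199 − 4 = 195.

195 business days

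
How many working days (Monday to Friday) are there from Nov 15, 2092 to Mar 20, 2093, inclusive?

Nov 15, 2092 is a Saturday.
The range spans 126 days (inclusive of both endpoints).
126 = 7 × 18, so the span is exactly 18 full weeks.
Each full week contributes 5 weekdays (Mon–Fri): 18 × 5 = 90.

90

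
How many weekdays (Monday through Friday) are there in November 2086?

21 weekdays

2086-11-01 is a Friday.
The range spans 30 days (inclusive of both endpoints).
30 = 7 × 4 + 2, so there are 4 full weeks plus 2 extra days.
Each full week contributes 5 weekdays (Mon–Fri): 4 × 5 = 20.
The 2 extra days are Friday, Saturday — 1 of them qualifies.
Total: 20 + 1 = 21.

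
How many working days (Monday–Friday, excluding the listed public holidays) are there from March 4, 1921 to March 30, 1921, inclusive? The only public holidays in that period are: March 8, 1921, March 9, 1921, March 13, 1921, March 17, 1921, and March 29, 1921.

March 4, 1921 is a Friday.
The range spans 27 days (inclusive of both endpoints).
27 = 7 × 3 + 6, so there are 3 full weeks plus 6 extra days.
Each full week contributes 5 weekdays (Mon–Fri): 3 × 5 = 15.
The 6 extra days are Friday, Saturday, Sunday, Monday, Tuesday, Wednesday — 4 of them qualify.
Total: 15 + 4 = 19.
Holidays: March 8, 1921 (Tue); March 9, 1921 (Wed); March 13, 1921 (Sun); March 17, 1921 (Thu); March 29, 1921 (Tue).
4 of the 5 holidays fall on weekdays; the rest are weekends and were already excluded.
Business days: 19 − 4 = 15.

15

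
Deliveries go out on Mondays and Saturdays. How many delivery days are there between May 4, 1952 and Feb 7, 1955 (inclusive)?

May 4, 1952 is a Sunday.
From May 4, 1952 to Feb 7, 1955 is 1010 days inclusive.
1010 = 7 × 144 + 2, so there are 144 full weeks plus 2 extra days.
Each full week contributes 2 days from the set (Mon, Sat): 144 × 2 = 288.
The 2 extra days are Sun, Mon — 1 of them qualifies.
Total: 288 + 1 = 289.

289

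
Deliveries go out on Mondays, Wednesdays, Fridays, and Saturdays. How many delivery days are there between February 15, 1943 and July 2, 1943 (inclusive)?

79

February 15, 1943 is a Monday.
The range spans 138 days (inclusive of both endpoints).
138 = 7 × 19 + 5, so there are 19 full weeks plus 5 extra days.
Each full week contributes 4 days from the set (Mon, Wed, Fri, Sat): 19 × 4 = 76.
The 5 extra days are Mon, Tue, Wed, Thu, Fri — 3 of them qualify.
Total: 76 + 3 = 79.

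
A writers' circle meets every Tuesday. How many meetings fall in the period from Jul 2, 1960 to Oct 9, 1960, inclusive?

Jul 2, 1960 is a Saturday.
That's 100 days from start to end, counting both.
100 = 7 × 14 + 2, so there are 14 full weeks plus 2 extra days.
Each full week contributes one Tuesday: 14 so far.
The 2 extra days are Saturday, Sunday — none qualify.
Total: 14 + 0 = 14.

14 Tuesdays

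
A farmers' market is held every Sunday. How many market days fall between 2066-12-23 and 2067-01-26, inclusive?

5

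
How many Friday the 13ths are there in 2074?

2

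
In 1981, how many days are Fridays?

January 1, 1981 is a Thursday.
The range spans 365 days (inclusive of both endpoints).
365 = 7 × 52 + 1, so there are 52 full weeks plus 1 extra day.
Each full week contributes one Friday: 52 so far.
The 1 extra day is Thu — none qualify.
Total: 52 + 0 = 52.

52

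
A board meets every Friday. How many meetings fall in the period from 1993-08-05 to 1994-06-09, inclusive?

44

1993-08-05 is a Thursday.
That's 309 days from start to end, counting both.
309 = 7 × 44 + 1, so there are 44 full weeks plus 1 extra day.
Each full week contributes one Friday: 44 so far.
The 1 extra day is Thu — none qualify.
Total: 44 + 0 = 44.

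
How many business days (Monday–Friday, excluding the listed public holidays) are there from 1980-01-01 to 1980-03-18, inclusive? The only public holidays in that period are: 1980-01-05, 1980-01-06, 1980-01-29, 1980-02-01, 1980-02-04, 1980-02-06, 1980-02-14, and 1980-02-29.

1980-01-01 is a Tuesday.
The range spans 78 days (inclusive of both endpoints).
78 = 7 × 11 + 1, so there are 11 full weeks plus 1 extra day.
Each full week contributes 5 weekdays (Mon–Fri): 11 × 5 = 55.
The 1 extra day is Tuesday — 1 of them qualifies.
Total: 55 + 1 = 56.
Holidays: 1980-01-05 (Sat); 1980-01-06 (Sun); 1980-01-29 (Tue); 1980-02-01 (Fri); 1980-02-04 (Mon); 1980-02-06 (Wed); 1980-02-14 (Thu); 1980-02-29 (Fri).
6 of the 8 holidays fall on weekdays; the rest are weekends and were already excluded.
Business days: 56 − 6 = 50.

50 business days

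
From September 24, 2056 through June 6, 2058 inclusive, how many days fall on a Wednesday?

September 24, 2056 is a Sunday.
That's 621 days from start to end, counting both.
621 = 7 × 88 + 5, so there are 88 full weeks plus 5 extra days.
Each full week contributes one Wednesday: 88 so far.
The 5 extra days are Sun, Mon, Tue, Wed, Thu — 1 of them qualifies.
Total: 88 + 1 = 89.

89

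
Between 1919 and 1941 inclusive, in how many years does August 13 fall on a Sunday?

3

Day of week of August 13 in each year:
1919: Wed, 1920: Fri, 1921: Sat, 1922: Sun ✓, 1923: Mon, 1924: Wed, 1925: Thu, 1926: Fri, 1927: Sat, 1928: Mon, 1929: Tue, 1930: Wed, 1931: Thu, 1932: Sat, 1933: Sun ✓, 1934: Mon, 1935: Tue, 1936: Thu, 1937: Fri, 1938: Sat, 1939: Sun ✓, 1940: Tue, 1941: Wed
Sundays: 1922, 1933, 1939.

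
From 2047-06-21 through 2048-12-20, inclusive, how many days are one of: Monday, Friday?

157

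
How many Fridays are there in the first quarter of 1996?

13

January 1, 1996 is a Monday.
The range spans 91 days (inclusive of both endpoints).
91 = 7 × 13, so the span is exactly 13 full weeks.
Each full week contributes one Friday: 13 so far.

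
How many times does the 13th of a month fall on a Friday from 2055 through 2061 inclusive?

10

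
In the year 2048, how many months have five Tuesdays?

4

A month has five Tuesdays exactly when Tuesday falls within its first (length − 28) days.
Jan: 31 days, starts Wed → 5 of Wed, Thu, Fri
Feb: 29 days, starts Sat → 5 of Sat
Mar: 31 days, starts Sun → 5 of Sun, Mon, Tue ✓
Apr: 30 days, starts Wed → 5 of Wed, Thu
May: 31 days, starts Fri → 5 of Fri, Sat, Sun
Jun: 30 days, starts Mon → 5 of Mon, Tue ✓
Jul: 31 days, starts Wed → 5 of Wed, Thu, Fri
Aug: 31 days, starts Sat → 5 of Sat, Sun, Mon
Sep: 30 days, starts Tue → 5 of Tue, Wed ✓
Oct: 31 days, starts Thu → 5 of Thu, Fri, Sat
Nov: 30 days, starts Sun → 5 of Sun, Mon
Dec: 31 days, starts Tue → 5 of Tue, Wed, Thu ✓
Months with five Tuesdays: Mar, Jun, Sep, Dec.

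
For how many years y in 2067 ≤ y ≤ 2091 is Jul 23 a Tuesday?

4

Day of week of July 23 in each year:
2067: Sat, 2068: Mon, 2069: Tue ✓, 2070: Wed, 2071: Thu, 2072: Sat, 2073: Sun, 2074: Mon, 2075: Tue ✓, 2076: Thu, 2077: Fri, 2078: Sat, 2079: Sun, 2080: Tue ✓, 2081: Wed, 2082: Thu, 2083: Fri, 2084: Sun, 2085: Mon, 2086: Tue ✓, 2087: Wed, 2088: Fri, 2089: Sat, 2090: Sun, 2091: Mon
Tuesdays: 2069, 2075, 2080, 2086.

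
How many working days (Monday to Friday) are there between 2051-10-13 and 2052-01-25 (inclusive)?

75

2051-10-13 is a Friday.
The range spans 105 days (inclusive of both endpoints).
105 = 7 × 15, so the span is exactly 15 full weeks.
Each full week contributes 5 weekdays (Mon–Fri): 15 × 5 = 75.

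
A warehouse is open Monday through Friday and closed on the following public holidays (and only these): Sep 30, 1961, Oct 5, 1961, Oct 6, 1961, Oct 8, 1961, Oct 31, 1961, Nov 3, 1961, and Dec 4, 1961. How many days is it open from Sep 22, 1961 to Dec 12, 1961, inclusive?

Sep 22, 1961 is a Friday.
From Sep 22, 1961 to Dec 12, 1961 is 82 days inclusive.
82 = 7 × 11 + 5, so there are 11 full weeks plus 5 extra days.
Each full week contributes 5 weekdays (Mon–Fri): 11 × 5 = 55.
The 5 extra days are Friday, Saturday, Sunday, Monday, Tuesday — 3 of them qualify.
Total: 55 + 3 = 58.
Holidays: Sep 30, 1961 (Sat); Oct 5, 1961 (Thu); Oct 6, 1961 (Fri); Oct 8, 1961 (Sun); Oct 31, 1961 (Tue); Nov 3, 1961 (Fri); Dec 4, 1961 (Mon).
5 of the 7 holidays fall on weekdays; the rest are weekends and were already excluded.
Business days: 58 − 5 = 53.

53 working days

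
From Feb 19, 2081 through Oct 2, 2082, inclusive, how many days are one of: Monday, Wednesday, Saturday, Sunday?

337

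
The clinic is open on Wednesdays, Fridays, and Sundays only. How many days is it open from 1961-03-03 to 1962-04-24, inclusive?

179

1961-03-03 is a Friday.
From 1961-03-03 to 1962-04-24 is 418 days inclusive.
418 = 7 × 59 + 5, so there are 59 full weeks plus 5 extra days.
Each full week contributes 3 days from the set (Wed, Fri, Sun): 59 × 3 = 177.
The 5 extra days are Fri, Sat, Sun, Mon, Tue — 2 of them qualify.
Total: 177 + 2 = 179.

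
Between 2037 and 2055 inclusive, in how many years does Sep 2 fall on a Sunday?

Day of week of September 2 in each year:
2037: Wed, 2038: Thu, 2039: Fri, 2040: Sun ✓, 2041: Mon, 2042: Tue, 2043: Wed, 2044: Fri, 2045: Sat, 2046: Sun ✓, 2047: Mon, 2048: Wed, 2049: Thu, 2050: Fri, 2051: Sat, 2052: Mon, 2053: Tue, 2054: Wed, 2055: Thu
Sundays: 2040, 2046.

2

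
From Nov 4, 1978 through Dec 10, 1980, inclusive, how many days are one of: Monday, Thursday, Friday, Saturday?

438

Nov 4, 1978 is a Saturday.
That's 768 days from start to end, counting both.
768 = 7 × 109 + 5, so there are 109 full weeks plus 5 extra days.
Each full week contributes 4 days from the set (Mon, Thu, Fri, Sat): 109 × 4 = 436.
The 5 extra days are Saturday, Sunday, Monday, Tuesday, Wednesday — 2 of them qualify.
Total: 436 + 2 = 438.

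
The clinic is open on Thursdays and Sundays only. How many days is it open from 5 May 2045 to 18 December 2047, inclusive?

273

5 May 2045 is a Friday.
That's 958 days from start to end, counting both.
958 = 7 × 136 + 6, so there are 136 full weeks plus 6 extra days.
Each full week contributes 2 days from the set (Thu, Sun): 136 × 2 = 272.
The 6 extra days are Friday, Saturday, Sunday, Monday, Tuesday, Wednesday — 1 of them qualifies.
Total: 272 + 1 = 273.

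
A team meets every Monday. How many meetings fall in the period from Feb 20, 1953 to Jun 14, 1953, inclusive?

16

Feb 20, 1953 is a Friday.
That's 115 days from start to end, counting both.
115 = 7 × 16 + 3, so there are 16 full weeks plus 3 extra days.
Each full week contributes one Monday: 16 so far.
The 3 extra days are Fri, Sat, Sun — none qualify.
Total: 16 + 0 = 16.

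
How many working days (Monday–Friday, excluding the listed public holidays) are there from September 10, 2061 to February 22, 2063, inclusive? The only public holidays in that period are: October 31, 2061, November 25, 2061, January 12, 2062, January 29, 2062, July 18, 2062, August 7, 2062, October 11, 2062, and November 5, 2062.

373

September 10, 2061 is a Saturday.
The range spans 531 days (inclusive of both endpoints).
531 = 7 × 75 + 6, so there are 75 full weeks plus 6 extra days.
Each full week contributes 5 weekdays (Mon–Fri): 75 × 5 = 375.
The 6 extra days are Saturday, Sunday, Monday, Tuesday, Wednesday, Thursday — 4 of them qualify.
Total: 375 + 4 = 379.
Holidays: October 31, 2061 (Mon); November 25, 2061 (Fri); January 12, 2062 (Thu); January 29, 2062 (Sun); July 18, 2062 (Tue); August 7, 2062 (Mon); October 11, 2062 (Wed); November 5, 2062 (Sun).
6 of the 8 holidays fall on weekdays; the rest are weekends and were already excluded.
Business days: 379 − 6 = 373.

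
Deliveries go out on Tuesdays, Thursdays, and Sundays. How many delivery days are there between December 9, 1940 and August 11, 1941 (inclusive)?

105

December 9, 1940 is a Monday.
The range spans 246 days (inclusive of both endpoints).
246 = 7 × 35 + 1, so there are 35 full weeks plus 1 extra day.
Each full week contributes 3 days from the set (Tue, Thu, Sun): 35 × 3 = 105.
The 1 extra day is Monday — none qualify.
Total: 105 + 0 = 105.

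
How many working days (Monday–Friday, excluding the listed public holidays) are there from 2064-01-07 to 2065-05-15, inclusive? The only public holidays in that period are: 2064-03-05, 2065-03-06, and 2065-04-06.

352 working days

2064-01-07 is a Monday.
From 2064-01-07 to 2065-05-15 is 495 days inclusive.
495 = 7 × 70 + 5, so there are 70 full weeks plus 5 extra days.
Each full week contributes 5 weekdays (Mon–Fri): 70 × 5 = 350.
The 5 extra days are Monday, Tuesday, Wednesday, Thursday, Friday — 5 of them qualify.
Total: 350 + 5 = 355.
Holidays: 2064-03-05 (Wed); 2065-03-06 (Fri); 2065-04-06 (Mon).
All 3 holidays fall on weekdays, so subtract 3.
Business days: 355 − 3 = 352.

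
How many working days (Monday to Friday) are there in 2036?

262 weekdays

January 1, 2036 is a Tuesday.
The range spans 366 days (inclusive of both endpoints).
366 = 7 × 52 + 2, so there are 52 full weeks plus 2 extra days.
Each full week contributes 5 weekdays (Mon–Fri): 52 × 5 = 260.
The 2 extra days are Tuesday, Wednesday — 2 of them qualify.
Total: 260 + 2 = 262.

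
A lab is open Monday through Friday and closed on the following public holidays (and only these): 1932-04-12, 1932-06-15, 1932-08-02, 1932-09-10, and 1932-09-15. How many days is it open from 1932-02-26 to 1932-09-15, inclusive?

1932-02-26 is a Friday.
That's 203 days from start to end, counting both.
203 = 7 × 29, so the span is exactly 29 full weeks.
Each full week contributes 5 weekdays (Mon–Fri): 29 × 5 = 145.
Total: 145.
Holidays: 1932-04-12 (Tue); 1932-06-15 (Wed); 1932-08-02 (Tue); 1932-09-10 (Sat); 1932-09-15 (Thu).
4 of the 5 holidays fall on weekdays; the rest are weekends and were already excluded.
Business days: 145 − 4 = 141.

141 business days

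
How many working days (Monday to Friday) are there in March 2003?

Mar 1, 2003 is a Saturday.
From Mar 1, 2003 to Mar 31, 2003 is 31 days inclusive.
31 = 7 × 4 + 3, so there are 4 full weeks plus 3 extra days.
Each full week contributes 5 weekdays (Mon–Fri): 4 × 5 = 20.
The 3 extra days are Saturday, Sunday, Monday — 1 of them qualifies.
Total: 20 + 1 = 21.

21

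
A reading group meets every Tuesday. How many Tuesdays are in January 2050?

4

Jan 1, 2050 is a Saturday.
From Jan 1, 2050 to Jan 31, 2050 is 31 days inclusive.
31 = 7 × 4 + 3, so there are 4 full weeks plus 3 extra days.
Each full week contributes one Tuesday: 4 so far.
The 3 extra days are Sat, Sun, Mon — none qualify.
Total: 4 + 0 = 4.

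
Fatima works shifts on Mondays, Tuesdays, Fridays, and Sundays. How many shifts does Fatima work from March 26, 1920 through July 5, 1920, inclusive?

59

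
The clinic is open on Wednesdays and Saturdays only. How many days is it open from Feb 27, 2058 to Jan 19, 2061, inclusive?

Feb 27, 2058 is a Wednesday.
From Feb 27, 2058 to Jan 19, 2061 is 1058 days inclusive.
1058 = 7 × 151 + 1, so there are 151 full weeks plus 1 extra day.
Each full week contributes 2 days from the set (Wed, Sat): 151 × 2 = 302.
The 1 extra day is Wednesday — 1 of them qualifies.
Total: 302 + 1 = 303.

303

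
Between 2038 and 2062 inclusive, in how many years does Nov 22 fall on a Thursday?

Day of week of November 22 in each year:
2038: Mon, 2039: Tue, 2040: Thu ✓, 2041: Fri, 2042: Sat, 2043: Sun, 2044: Tue, 2045: Wed, 2046: Thu ✓, 2047: Fri, 2048: Sun, 2049: Mon, 2050: Tue, 2051: Wed, 2052: Fri, 2053: Sat, 2054: Sun, 2055: Mon, 2056: Wed, 2057: Thu ✓, 2058: Fri, 2059: Sat, 2060: Mon, 2061: Tue, 2062: Wed
Thursdays: 2040, 2046, 2057.

3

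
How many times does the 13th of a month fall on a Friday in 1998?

3

The 13th falls on a Friday when the month's 13th has weekday Fri.
Jan 13 is Tue; Feb 13 is Fri ✓; Mar 13 is Fri ✓; Apr 13 is Mon; May 13 is Wed; Jun 13 is Sat; Jul 13 is Mon; Aug 13 is Thu; Sep 13 is Sun; Oct 13 is Tue; Nov 13 is Fri ✓; Dec 13 is Sun.
Friday the 13ths: Feb, Mar, Nov.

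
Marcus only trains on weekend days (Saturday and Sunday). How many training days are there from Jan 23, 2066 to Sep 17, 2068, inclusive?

278

Jan 23, 2066 is a Saturday.
From Jan 23, 2066 to Sep 17, 2068 is 969 days inclusive.
969 = 7 × 138 + 3, so there are 138 full weeks plus 3 extra days.
Each full week contributes 2 weekend days (Sat, Sun): 138 × 2 = 276.
The 3 extra days are Saturday, Sunday, Monday — 2 of them qualify.
Total: 276 + 2 = 278.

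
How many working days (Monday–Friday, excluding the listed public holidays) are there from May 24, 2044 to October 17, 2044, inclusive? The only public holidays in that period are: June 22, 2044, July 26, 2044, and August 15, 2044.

102 working days

May 24, 2044 is a Tuesday.
The range spans 147 days (inclusive of both endpoints).
147 = 7 × 21, so the span is exactly 21 full weeks.
Each full week contributes 5 weekdays (Mon–Fri): 21 × 5 = 105.
Total: 105.
Holidays: June 22, 2044 (Wed); July 26, 2044 (Tue); August 15, 2044 (Mon).
All 3 holidays fall on weekdays, so subtract 3.
Business days: 105 − 3 = 102.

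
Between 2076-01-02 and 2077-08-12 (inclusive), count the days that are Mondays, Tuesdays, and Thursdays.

2076-01-02 is a Thursday.
The range spans 589 days (inclusive of both endpoints).
589 = 7 × 84 + 1, so there are 84 full weeks plus 1 extra day.
Each full week contributes 3 days from the set (Mon, Tue, Thu): 84 × 3 = 252.
The 1 extra day is Thursday — 1 of them qualifies.
Total: 252 + 1 = 253.

253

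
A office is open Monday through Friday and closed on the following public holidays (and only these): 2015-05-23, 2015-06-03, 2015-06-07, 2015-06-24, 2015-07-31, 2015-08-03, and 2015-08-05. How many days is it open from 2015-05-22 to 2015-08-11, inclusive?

53 business days

2015-05-22 is a Friday.
From 2015-05-22 to 2015-08-11 is 82 days inclusive.
82 = 7 × 11 + 5, so there are 11 full weeks plus 5 extra days.
Each full week contributes 5 weekdays (Mon–Fri): 11 × 5 = 55.
The 5 extra days are Fri, Sat, Sun, Mon, Tue — 3 of them qualify.
Total: 55 + 3 = 58.
Holidays: 2015-05-23 (Sat); 2015-06-03 (Wed); 2015-06-07 (Sun); 2015-06-24 (Wed); 2015-07-31 (Fri); 2015-08-03 (Mon); 2015-08-05 (Wed).
5 of the 7 holidays fall on weekdays; the rest are weekends and were already excluded.
Business days: 58 − 5 = 53.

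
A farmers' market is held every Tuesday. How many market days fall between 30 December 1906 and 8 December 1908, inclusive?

30 December 1906 is a Sunday.
The range spans 710 days (inclusive of both endpoints).
710 = 7 × 101 + 3, so there are 101 full weeks plus 3 extra days.
Each full week contributes one Tuesday: 101 so far.
The 3 extra days are Sunday, Monday, Tuesday — 1 of them qualifies.
Total: 101 + 1 = 102.

102 Tuesdays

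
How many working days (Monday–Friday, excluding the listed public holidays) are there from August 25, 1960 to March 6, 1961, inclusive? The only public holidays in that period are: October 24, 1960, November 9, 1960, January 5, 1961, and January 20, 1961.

August 25, 1960 is a Thursday.
From August 25, 1960 to March 6, 1961 is 194 days inclusive.
194 = 7 × 27 + 5, so there are 27 full weeks plus 5 extra days.
Each full week contributes 5 weekdays (Mon–Fri): 27 × 5 = 135.
The 5 extra days are Thu, Fri, Sat, Sun, Mon — 3 of them qualify.
Total: 135 + 3 = 138.
Holidays: October 24, 1960 (Mon); November 9, 1960 (Wed); January 5, 1961 (Thu); January 20, 1961 (Fri).
All 4 holidays fall on weekdays, so subtract 4.
Business days: 138 − 4 = 134.

134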